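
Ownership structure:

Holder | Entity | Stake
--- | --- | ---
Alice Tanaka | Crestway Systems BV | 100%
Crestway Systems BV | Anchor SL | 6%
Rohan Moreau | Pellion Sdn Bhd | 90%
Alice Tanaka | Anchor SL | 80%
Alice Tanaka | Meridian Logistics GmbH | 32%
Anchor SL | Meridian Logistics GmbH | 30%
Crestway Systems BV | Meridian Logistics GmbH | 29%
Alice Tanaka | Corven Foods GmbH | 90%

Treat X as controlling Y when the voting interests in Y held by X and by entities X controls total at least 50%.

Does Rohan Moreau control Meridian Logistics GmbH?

Rohan holds 90% of Pellion, so Rohan controls Pellion.
Neither Rohan nor any entity Rohan controls holds any voting interest in Meridian.
So Rohan does not control Meridian.

No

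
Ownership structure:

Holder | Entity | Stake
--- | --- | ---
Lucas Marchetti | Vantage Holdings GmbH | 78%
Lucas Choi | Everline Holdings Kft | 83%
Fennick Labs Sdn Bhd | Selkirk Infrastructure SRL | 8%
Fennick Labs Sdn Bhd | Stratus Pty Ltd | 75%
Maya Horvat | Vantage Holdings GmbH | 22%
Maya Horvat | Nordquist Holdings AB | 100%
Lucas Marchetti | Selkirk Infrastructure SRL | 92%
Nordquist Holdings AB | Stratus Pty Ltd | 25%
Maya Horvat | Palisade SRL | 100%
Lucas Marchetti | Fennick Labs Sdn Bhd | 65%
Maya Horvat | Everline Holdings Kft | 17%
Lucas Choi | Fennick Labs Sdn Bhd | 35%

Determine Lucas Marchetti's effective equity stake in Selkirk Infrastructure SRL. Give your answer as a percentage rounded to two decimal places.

Lucas Marchetti reaches Selkirk along 2 paths.
Direct stake: 92% = 92%.
Via Fennick: 65% × 8% = 5.2%.
Total: 92% + 5.2% = 97.2%.
Rounded: 97.20%.

97.20%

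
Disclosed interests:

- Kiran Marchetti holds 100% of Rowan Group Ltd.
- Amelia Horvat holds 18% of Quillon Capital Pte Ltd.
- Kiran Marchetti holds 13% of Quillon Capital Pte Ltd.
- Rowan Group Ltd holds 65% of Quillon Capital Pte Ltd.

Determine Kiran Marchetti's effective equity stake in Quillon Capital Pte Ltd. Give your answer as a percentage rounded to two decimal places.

78.00%

Kiran reaches Quillon along 2 paths.
Via Rowan: 100% × 65% = 65%.
Direct stake: 13% = 13%.
Total: 65% + 13% = 78%.
Rounded: 78.00%.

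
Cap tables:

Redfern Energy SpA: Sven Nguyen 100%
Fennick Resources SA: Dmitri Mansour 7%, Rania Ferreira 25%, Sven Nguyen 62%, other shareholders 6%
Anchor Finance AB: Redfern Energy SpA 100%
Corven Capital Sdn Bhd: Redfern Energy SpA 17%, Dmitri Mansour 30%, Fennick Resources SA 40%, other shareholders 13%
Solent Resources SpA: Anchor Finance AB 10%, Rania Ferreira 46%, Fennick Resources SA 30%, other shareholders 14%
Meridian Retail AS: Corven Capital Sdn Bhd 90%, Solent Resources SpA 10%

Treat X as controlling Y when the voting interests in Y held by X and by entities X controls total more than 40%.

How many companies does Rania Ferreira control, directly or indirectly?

Rania holds 46% of Solent, so Rania controls Solent.
No other company's threshold is met.
Rania controls 1 company.

1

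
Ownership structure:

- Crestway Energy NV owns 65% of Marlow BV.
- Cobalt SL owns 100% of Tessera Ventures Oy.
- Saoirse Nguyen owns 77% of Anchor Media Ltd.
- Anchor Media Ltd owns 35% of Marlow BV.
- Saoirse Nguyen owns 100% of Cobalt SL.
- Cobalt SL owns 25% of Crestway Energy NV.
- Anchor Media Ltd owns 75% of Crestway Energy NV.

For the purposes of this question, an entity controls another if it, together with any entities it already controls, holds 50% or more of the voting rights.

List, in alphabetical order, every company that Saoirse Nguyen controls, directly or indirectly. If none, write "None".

Anchor Media Ltd, Cobalt SL, Crestway Energy NV, Marlow BV, Tessera Ventures Oy

Saoirse holds 100% of Cobalt, so Saoirse controls Cobalt.
Saoirse holds 77% of Anchor, so Saoirse controls Anchor.
Anchor and Cobalt together hold 75% + 25% = 100% of Crestway, so Saoirse controls Crestway.
Crestway and Anchor together hold 65% + 35% = 100% of Marlow, so Saoirse controls Marlow.
Cobalt holds 100% of Tessera, so Saoirse controls Tessera.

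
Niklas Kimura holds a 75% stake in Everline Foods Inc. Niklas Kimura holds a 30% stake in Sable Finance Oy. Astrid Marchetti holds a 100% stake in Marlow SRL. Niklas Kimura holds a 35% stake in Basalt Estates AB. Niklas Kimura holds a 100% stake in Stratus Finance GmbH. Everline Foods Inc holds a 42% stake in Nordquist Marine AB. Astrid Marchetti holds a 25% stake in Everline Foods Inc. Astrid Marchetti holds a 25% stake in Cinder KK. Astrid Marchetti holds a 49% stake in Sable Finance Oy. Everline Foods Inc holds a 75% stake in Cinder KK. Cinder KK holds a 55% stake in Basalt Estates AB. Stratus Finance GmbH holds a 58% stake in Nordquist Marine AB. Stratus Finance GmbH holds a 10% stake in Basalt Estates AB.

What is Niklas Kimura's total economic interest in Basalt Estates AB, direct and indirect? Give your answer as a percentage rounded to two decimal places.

Niklas reaches Basalt along 3 paths.
Via Everline → Cinder: 75% × 75% × 55% = 30.9375%.
Via Stratus: 100% × 10% = 10%.
Direct stake: 35% = 35%.
Total: 30.9375% + 10% + 35% = 75.9375%.
Rounded: 75.94%.

75.94%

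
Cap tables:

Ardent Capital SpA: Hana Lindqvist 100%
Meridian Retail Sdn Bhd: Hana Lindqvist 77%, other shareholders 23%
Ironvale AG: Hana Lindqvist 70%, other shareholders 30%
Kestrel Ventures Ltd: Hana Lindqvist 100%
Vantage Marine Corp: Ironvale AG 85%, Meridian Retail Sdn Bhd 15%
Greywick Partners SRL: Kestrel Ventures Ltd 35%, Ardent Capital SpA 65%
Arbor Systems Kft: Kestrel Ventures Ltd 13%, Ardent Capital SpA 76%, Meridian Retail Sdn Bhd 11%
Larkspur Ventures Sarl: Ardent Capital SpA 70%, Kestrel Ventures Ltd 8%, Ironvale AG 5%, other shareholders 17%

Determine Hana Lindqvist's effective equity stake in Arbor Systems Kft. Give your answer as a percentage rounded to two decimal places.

97.47%

Hana reaches Arbor along 3 paths.
Via Kestrel: 100% × 13% = 13%.
Via Ardent: 100% × 76% = 76%.
Via Meridian: 77% × 11% = 8.47%.
Total: 13% + 76% + 8.47% = 97.47%.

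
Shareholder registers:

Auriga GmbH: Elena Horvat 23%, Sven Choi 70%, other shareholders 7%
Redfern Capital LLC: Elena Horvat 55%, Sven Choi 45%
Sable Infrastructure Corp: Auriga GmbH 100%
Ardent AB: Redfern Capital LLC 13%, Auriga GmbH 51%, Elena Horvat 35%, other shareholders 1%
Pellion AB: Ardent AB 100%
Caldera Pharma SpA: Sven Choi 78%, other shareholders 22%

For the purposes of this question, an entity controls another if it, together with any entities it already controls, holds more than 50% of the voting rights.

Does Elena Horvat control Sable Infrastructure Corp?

No

Elena holds 55% of Redfern, so Elena controls Redfern.
Neither Elena nor any entity Elena controls holds any voting interest in Sable.
So Elena does not control Sable.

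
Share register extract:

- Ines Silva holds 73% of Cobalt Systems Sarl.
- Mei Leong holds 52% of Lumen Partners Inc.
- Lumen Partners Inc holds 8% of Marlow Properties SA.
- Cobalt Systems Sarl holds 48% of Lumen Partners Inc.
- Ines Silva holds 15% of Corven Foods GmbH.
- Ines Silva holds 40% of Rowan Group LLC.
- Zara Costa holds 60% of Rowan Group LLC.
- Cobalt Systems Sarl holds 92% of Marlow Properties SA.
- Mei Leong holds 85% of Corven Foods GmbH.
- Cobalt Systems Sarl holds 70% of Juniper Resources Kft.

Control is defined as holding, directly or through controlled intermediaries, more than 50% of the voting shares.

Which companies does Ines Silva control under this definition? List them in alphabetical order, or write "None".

Ines holds 73% of Cobalt, so Ines controls Cobalt.
Cobalt holds 92% of Marlow, so Ines controls Marlow.
Cobalt holds 70% of Juniper, so Ines controls Juniper.
No other company's threshold is met.

Cobalt Systems Sarl, Juniper Resources Kft, Marlow Properties SA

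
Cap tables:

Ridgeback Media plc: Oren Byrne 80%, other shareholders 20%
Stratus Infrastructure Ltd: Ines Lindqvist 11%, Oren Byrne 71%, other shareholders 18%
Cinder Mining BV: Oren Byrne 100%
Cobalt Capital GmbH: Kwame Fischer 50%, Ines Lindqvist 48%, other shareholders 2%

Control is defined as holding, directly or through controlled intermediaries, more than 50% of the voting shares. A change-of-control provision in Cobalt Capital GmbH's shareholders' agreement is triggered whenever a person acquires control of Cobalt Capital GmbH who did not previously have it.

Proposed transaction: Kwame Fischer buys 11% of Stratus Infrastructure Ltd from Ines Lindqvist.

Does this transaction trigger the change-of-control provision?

The purchase adds only to Kwame's holdings (Ines's stake shrinks), so Kwame is the only person who could newly come to control Cobalt.
Kwame's largest direct stake is 50% in Cobalt, which does not meet the threshold, so Kwame controls no company.
In Cobalt, Kwame's side holds only 50%, not > 50%.
So before the transaction, Kwame does not control Cobalt.
After the purchase, Kwame holds 11% of Stratus directly, and Ines's stake falls to 0%.
Kwame's side now holds 11% of Stratus, not > 50%, so Kwame still does not control Stratus.
After the transaction, Kwame's side holds 50% of Cobalt, not > 50%, so Kwame still does not control Cobalt.
No new person acquires control, so the clause is not triggered.

No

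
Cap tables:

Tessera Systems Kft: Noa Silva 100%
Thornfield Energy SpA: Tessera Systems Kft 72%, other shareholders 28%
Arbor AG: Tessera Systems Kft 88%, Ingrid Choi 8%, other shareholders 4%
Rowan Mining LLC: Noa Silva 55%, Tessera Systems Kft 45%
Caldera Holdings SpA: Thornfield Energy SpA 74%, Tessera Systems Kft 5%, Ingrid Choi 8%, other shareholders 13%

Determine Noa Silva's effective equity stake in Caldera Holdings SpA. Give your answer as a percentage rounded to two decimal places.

58.28%

Noa reaches Caldera along 2 paths.
Via Tessera → Thornfield: 100% × 72% × 74% = 53.28%.
Via Tessera: 100% × 5% = 5%.
Total: 53.28% + 5% = 58.28%.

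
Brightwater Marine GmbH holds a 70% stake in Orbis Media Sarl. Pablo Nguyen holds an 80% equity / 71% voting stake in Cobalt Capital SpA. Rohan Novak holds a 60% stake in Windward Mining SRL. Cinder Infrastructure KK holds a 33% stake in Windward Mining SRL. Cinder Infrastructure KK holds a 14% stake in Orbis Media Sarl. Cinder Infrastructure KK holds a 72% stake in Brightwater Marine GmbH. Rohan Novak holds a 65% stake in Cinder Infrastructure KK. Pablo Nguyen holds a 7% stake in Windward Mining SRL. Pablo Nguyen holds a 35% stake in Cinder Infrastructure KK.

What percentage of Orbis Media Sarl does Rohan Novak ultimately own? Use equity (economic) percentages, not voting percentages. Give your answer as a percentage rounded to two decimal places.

Rohan reaches Orbis along 2 paths.
Via Cinder → Brightwater: 65% × 72% × 70% = 32.76%.
Via Cinder: 65% × 14% = 9.1%.
Total: 32.76% + 9.1% = 41.86%.

41.86%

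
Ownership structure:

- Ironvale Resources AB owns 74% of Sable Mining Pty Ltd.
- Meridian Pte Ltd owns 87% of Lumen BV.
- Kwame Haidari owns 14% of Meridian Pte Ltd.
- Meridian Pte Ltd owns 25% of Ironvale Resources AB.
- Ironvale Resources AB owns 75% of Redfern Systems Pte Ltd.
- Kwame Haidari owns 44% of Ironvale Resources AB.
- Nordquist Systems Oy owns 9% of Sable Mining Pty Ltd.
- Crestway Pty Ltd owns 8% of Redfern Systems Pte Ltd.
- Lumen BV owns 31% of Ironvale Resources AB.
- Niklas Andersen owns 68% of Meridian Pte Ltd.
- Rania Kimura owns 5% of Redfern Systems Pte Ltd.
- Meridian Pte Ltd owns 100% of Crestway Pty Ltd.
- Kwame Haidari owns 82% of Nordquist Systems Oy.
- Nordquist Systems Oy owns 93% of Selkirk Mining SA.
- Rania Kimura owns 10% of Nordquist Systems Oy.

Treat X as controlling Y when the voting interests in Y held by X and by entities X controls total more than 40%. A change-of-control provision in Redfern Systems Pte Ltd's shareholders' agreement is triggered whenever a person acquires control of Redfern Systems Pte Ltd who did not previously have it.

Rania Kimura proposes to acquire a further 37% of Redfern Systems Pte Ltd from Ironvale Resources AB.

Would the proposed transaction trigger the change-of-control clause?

The purchase adds only to Rania's holdings (Ironvale's stake shrinks), so Rania is the only person who could newly come to control Redfern.
Rania's largest direct stake is 10% in Nordquist, which does not meet the threshold, so Rania controls no company.
In Redfern, Rania's side holds only 5%, not > 40%.
So before the transaction, Rania does not control Redfern.
After the purchase, Rania's direct stake in Redfern rises to 5% + 37% = 42%, and Ironvale's stake falls to 38%.
Rania holds 42% of Redfern, so Rania controls Redfern.
Rania did not control Redfern before and does after, so the clause is triggered.

Yes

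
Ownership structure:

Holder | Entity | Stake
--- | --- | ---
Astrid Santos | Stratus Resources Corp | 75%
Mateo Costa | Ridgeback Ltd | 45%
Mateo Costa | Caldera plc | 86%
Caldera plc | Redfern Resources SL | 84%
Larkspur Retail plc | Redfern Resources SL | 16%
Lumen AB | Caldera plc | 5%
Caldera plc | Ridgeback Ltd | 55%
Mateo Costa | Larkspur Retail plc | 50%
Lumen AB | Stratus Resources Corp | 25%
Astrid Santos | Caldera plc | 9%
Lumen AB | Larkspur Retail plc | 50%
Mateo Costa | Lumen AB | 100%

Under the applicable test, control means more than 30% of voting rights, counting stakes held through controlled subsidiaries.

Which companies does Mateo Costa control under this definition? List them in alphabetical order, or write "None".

Caldera plc, Larkspur Retail plc, Lumen AB, Redfern Resources SL, Ridgeback Ltd

Mateo holds 100% of Lumen, so Mateo controls Lumen.
Mateo and Lumen together hold 86% + 5% = 91% of Caldera, so Mateo controls Caldera.
Mateo and Lumen together hold 50% + 50% = 100% of Larkspur, so Mateo controls Larkspur.
Mateo and Caldera together hold 45% + 55% = 100% of Ridgeback, so Mateo controls Ridgeback.
Caldera and Larkspur together hold 84% + 16% = 100% of Redfern, so Mateo controls Redfern.
No other company's threshold is met.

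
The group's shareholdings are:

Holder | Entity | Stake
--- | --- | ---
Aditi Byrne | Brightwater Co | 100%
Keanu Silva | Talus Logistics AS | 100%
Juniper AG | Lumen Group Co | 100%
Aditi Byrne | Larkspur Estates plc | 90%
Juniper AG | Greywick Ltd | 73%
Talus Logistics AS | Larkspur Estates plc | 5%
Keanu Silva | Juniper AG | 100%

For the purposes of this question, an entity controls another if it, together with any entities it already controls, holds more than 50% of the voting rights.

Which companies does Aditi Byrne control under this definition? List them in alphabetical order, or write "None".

Brightwater Co, Larkspur Estates plc

Aditi holds 100% of Brightwater, so Aditi controls Brightwater.
Aditi holds 90% of Larkspur, so Aditi controls Larkspur.
No other company's threshold is met.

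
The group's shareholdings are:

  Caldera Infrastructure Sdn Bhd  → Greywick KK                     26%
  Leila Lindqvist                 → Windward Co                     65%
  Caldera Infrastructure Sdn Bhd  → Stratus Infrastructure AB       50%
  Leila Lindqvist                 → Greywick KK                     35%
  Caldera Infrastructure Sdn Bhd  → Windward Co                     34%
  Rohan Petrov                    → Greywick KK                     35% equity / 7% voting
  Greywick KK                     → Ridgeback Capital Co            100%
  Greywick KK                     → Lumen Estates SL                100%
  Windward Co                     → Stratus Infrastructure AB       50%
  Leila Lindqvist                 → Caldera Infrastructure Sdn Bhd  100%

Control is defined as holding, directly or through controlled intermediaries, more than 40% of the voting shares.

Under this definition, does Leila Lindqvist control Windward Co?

Yes

Leila holds 100% of Caldera, so Leila controls Caldera.
Leila and Caldera together hold 65% + 34% = 99% of Windward, so Leila controls Windward.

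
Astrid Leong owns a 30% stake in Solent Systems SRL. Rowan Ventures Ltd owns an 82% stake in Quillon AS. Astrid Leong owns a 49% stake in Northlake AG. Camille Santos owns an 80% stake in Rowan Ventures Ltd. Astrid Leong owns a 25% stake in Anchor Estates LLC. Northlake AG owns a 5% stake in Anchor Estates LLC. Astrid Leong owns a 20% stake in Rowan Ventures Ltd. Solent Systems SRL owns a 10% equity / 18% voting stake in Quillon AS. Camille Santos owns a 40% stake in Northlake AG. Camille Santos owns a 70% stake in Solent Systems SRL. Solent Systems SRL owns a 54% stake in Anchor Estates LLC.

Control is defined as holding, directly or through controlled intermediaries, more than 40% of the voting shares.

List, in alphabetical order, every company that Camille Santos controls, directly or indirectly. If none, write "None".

Anchor Estates LLC, Quillon AS, Rowan Ventures Ltd, Solent Systems SRL

Camille holds 80% of Rowan, so Camille controls Rowan.
Camille holds 70% of Solent, so Camille controls Solent.
Solent holds 54% of Anchor, so Camille controls Anchor.
Rowan and Solent together hold 82% + 18% = 100% of Quillon, so Camille controls Quillon.
No other company's threshold is met.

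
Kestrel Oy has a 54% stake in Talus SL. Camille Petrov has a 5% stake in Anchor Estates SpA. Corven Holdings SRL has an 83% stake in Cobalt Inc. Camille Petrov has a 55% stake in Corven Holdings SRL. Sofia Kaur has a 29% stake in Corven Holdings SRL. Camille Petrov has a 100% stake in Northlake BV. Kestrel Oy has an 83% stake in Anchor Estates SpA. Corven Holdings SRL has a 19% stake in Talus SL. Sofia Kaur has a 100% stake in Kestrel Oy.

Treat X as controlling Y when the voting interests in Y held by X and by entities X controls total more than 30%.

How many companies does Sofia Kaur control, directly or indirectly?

3

Sofia holds 100% of Kestrel, so Sofia controls Kestrel.
Kestrel holds 83% of Anchor, so Sofia controls Anchor.
Kestrel holds 54% of Talus, so Sofia controls Talus.
No other company's threshold is met.
Sofia controls 3 companies.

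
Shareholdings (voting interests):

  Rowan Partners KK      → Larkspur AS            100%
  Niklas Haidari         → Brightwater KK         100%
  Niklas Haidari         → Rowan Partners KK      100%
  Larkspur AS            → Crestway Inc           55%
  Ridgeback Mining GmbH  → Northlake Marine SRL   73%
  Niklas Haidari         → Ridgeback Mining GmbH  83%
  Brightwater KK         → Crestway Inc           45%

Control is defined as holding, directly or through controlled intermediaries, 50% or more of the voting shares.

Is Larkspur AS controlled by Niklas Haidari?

Niklas holds 100% of Rowan, so Niklas controls Rowan.
Rowan holds 100% of Larkspur, so Niklas controls Larkspur.

Yes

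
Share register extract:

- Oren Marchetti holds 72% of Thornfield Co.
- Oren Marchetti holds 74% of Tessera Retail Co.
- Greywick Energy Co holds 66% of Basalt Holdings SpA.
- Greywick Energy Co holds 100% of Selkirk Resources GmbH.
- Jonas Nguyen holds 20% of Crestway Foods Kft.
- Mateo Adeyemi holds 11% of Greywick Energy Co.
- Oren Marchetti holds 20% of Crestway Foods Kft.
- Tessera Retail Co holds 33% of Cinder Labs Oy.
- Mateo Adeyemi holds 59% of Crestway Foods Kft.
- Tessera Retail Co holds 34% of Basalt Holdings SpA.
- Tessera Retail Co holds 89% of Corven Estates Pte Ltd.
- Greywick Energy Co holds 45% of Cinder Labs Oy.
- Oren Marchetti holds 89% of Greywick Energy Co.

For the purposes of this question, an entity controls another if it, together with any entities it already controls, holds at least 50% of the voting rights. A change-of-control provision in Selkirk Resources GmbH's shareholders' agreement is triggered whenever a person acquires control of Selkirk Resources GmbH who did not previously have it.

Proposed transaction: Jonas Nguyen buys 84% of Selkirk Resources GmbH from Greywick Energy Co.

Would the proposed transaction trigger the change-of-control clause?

The purchase adds only to Jonas's holdings (Greywick's stake shrinks), so Jonas is the only person who could newly come to control Selkirk.
Jonas's largest direct stake is 20% in Crestway, which does not meet the threshold, so Jonas controls no company.
Neither Jonas nor any entity Jonas controls holds any voting interest in Selkirk.
So before the transaction, Jonas does not control Selkirk.
After the purchase, Jonas holds 84% of Selkirk directly, and Greywick's stake falls to 16%.
Jonas holds 84% of Selkirk, so Jonas controls Selkirk.
Jonas did not control Selkirk before and does after, so the clause is triggered.

Yes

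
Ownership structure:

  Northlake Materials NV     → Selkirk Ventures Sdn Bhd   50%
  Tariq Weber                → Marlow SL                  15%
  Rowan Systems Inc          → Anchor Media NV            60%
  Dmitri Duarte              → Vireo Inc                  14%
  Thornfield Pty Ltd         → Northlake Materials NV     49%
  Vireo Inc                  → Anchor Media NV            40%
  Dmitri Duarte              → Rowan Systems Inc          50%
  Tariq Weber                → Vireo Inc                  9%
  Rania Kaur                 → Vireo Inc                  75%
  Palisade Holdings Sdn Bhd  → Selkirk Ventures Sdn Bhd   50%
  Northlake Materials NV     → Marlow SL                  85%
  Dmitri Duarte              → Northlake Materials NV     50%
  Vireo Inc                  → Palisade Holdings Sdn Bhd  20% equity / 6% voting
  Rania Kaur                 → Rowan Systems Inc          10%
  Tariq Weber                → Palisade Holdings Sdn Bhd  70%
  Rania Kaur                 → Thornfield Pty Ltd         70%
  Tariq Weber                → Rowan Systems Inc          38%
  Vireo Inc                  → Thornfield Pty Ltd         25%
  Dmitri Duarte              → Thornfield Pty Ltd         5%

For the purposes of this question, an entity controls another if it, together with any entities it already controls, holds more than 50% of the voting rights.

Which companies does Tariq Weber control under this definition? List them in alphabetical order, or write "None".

Palisade Holdings Sdn Bhd

Tariq holds 70% of Palisade, so Tariq controls Palisade.
No other company's threshold is met.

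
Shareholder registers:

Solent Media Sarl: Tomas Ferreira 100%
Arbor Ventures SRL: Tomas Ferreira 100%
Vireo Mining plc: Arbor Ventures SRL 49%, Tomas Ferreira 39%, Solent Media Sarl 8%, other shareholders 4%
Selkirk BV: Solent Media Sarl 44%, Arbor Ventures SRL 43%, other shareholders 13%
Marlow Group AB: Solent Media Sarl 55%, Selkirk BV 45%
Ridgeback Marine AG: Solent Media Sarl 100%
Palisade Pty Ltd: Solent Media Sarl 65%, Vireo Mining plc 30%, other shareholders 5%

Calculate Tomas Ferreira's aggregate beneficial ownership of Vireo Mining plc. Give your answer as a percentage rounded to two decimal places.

96.00%

Tomas reaches Vireo along 3 paths.
Via Arbor: 100% × 49% = 49%.
Direct stake: 39% = 39%.
Via Solent: 100% × 8% = 8%.
Total: 49% + 39% + 8% = 96%.
Rounded: 96.00%.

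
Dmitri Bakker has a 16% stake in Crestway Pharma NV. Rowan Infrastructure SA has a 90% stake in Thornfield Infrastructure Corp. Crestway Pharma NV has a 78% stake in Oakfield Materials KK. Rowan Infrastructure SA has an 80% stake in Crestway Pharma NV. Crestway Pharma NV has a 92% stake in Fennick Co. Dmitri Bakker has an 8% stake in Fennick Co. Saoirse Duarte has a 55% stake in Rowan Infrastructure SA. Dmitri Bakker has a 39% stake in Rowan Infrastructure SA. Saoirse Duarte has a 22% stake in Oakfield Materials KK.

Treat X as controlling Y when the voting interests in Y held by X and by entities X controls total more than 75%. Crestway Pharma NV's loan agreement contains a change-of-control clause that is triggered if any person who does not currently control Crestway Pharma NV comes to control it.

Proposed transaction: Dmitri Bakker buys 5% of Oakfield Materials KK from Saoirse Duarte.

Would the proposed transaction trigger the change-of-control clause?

No

The purchase adds only to Dmitri's holdings (Saoirse's stake shrinks), so Dmitri is the only person who could newly come to control Crestway.
Dmitri's largest direct stake is 39% in Rowan, which does not meet the threshold, so Dmitri controls no company.
In Crestway, Dmitri's side holds only 16%, not > 75%.
So before the transaction, Dmitri does not control Crestway.
After the purchase, Dmitri holds 5% of Oakfield directly, and Saoirse's stake falls to 17%.
Dmitri's side now holds 5% of Oakfield, not > 75%, so Dmitri still does not control Oakfield.
After the transaction, Dmitri's side holds 16% of Crestway, not > 75%, so Dmitri still does not control Crestway.
No new person acquires control, so the clause is not triggered.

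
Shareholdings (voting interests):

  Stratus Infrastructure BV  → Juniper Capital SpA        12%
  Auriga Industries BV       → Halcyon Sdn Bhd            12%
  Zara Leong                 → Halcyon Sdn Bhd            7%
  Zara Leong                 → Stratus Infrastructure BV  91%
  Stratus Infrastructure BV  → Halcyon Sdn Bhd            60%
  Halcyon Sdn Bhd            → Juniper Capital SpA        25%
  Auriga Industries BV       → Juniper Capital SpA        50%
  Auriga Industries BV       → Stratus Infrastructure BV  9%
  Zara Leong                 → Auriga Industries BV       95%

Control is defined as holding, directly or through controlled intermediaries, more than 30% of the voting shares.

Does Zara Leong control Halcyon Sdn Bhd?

Zara holds 95% of Auriga, so Zara controls Auriga.
Auriga and Zara together hold 9% + 91% = 100% of Stratus, so Zara controls Stratus.
Auriga and Stratus and Zara together hold 12% + 60% + 7% = 79% of Halcyon, so Zara controls Halcyon.

Yes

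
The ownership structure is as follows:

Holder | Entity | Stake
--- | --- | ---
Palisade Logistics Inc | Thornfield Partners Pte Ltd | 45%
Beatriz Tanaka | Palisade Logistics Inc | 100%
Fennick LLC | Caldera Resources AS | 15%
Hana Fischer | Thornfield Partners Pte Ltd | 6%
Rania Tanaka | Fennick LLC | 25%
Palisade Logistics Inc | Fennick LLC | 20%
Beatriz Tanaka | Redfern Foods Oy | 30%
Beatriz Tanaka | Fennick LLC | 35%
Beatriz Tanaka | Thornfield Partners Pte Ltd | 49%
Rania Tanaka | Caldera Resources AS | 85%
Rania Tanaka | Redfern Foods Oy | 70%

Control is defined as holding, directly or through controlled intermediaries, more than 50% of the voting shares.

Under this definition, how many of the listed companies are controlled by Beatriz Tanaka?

3

Beatriz holds 100% of Palisade, so Beatriz controls Palisade.
Beatriz and Palisade together hold 35% + 20% = 55% of Fennick, so Beatriz controls Fennick.
Beatriz and Palisade together hold 49% + 45% = 94% of Thornfield, so Beatriz controls Thornfield.
No other company's threshold is met.
Beatriz controls 3 companies.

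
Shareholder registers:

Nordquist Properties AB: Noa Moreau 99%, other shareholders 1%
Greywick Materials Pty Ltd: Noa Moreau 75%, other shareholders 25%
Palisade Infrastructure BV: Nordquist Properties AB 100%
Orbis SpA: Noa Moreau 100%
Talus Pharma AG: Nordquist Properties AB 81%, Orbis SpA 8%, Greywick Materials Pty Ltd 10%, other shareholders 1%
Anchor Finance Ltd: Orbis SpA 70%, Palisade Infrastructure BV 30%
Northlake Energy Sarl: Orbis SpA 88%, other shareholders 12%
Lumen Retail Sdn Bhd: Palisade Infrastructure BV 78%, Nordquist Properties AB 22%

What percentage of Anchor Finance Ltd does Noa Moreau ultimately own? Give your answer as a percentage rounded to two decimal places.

99.70%

Noa reaches Anchor along 2 paths.
Via Orbis: 100% × 70% = 70%.
Via Nordquist → Palisade: 99% × 100% × 30% = 29.7%.
Total: 70% + 29.7% = 99.7%.
Rounded: 99.70%.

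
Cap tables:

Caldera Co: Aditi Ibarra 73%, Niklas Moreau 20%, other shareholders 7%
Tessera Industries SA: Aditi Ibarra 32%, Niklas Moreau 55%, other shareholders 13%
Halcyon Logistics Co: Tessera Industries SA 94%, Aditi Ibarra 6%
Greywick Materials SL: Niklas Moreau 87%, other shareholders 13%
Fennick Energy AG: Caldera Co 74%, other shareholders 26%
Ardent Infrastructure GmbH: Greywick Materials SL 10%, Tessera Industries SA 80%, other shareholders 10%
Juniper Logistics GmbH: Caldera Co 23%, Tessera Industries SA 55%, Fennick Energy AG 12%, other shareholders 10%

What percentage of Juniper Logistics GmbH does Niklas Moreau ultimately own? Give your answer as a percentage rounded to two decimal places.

Niklas reaches Juniper along 3 paths.
Via Caldera: 20% × 23% = 4.6%.
Via Tessera: 55% × 55% = 30.25%.
Via Caldera → Fennick: 20% × 74% × 12% = 1.776%.
Total: 4.6% + 30.25% + 1.776% = 36.626%.
Rounded: 36.63%.

36.63%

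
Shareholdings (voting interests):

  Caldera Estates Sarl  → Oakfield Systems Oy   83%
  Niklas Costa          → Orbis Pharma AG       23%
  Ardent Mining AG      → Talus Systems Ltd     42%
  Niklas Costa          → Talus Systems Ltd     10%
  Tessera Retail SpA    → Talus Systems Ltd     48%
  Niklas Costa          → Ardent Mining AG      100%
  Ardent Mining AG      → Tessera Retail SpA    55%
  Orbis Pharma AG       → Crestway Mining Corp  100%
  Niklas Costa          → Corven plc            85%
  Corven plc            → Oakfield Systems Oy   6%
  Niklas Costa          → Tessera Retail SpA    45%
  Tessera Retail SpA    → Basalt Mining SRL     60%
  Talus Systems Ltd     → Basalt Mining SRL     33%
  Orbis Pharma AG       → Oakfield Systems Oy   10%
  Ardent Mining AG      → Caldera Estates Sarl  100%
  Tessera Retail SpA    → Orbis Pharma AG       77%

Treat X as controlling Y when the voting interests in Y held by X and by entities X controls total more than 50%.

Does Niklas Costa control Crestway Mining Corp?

Yes

Niklas holds 100% of Ardent, so Niklas controls Ardent.
Ardent and Niklas together hold 55% + 45% = 100% of Tessera, so Niklas controls Tessera.
Tessera and Niklas together hold 77% + 23% = 100% of Orbis, so Niklas controls Orbis.
Orbis holds 100% of Crestway, so Niklas controls Crestway.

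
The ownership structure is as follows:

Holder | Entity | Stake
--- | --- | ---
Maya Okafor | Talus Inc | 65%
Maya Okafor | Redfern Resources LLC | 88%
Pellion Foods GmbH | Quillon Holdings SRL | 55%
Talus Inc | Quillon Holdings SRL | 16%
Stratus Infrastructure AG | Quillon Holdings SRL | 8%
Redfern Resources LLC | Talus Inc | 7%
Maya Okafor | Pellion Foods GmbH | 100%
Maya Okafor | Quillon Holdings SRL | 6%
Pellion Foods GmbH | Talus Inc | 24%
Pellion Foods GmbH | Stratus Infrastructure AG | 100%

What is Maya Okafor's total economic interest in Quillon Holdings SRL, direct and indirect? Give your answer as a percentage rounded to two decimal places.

Maya reaches Quillon along 6 paths.
Via Redfern → Talus: 88% × 7% × 16% = 0.9856%.
Via Talus: 65% × 16% = 10.4%.
Via Pellion → Talus: 100% × 24% × 16% = 3.84%.
Direct stake: 6% = 6%.
Via Pellion: 100% × 55% = 55%.
Via Pellion → Stratus: 100% × 100% × 8% = 8%.
Total: 0.9856% + 10.4% + 3.84% + 6% + 55% + 8% = 84.2256%.
Rounded: 84.23%.

84.23%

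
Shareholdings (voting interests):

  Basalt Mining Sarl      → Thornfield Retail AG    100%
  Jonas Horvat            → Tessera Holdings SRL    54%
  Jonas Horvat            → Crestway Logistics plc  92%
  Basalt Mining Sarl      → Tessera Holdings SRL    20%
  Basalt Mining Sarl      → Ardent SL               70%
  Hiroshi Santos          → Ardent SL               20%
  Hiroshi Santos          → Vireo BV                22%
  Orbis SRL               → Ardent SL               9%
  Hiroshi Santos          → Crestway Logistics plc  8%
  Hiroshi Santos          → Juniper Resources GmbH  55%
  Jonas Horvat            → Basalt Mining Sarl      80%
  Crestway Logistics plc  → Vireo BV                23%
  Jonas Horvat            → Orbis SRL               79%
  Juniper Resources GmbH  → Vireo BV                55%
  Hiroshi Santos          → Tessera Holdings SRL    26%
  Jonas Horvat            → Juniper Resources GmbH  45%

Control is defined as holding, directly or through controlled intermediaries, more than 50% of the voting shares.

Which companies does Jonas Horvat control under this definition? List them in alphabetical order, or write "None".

Jonas holds 92% of Crestway, so Jonas controls Crestway.
Jonas holds 80% of Basalt, so Jonas controls Basalt.
Jonas holds 79% of Orbis, so Jonas controls Orbis.
Basalt and Jonas together hold 20% + 54% = 74% of Tessera, so Jonas controls Tessera.
Basalt holds 100% of Thornfield, so Jonas controls Thornfield.
Basalt and Orbis together hold 70% + 9% = 79% of Ardent, so Jonas controls Ardent.
No other company's threshold is met.

Ardent SL, Basalt Mining Sarl, Crestway Logistics plc, Orbis SRL, Tessera Holdings SRL, Thornfield Retail AG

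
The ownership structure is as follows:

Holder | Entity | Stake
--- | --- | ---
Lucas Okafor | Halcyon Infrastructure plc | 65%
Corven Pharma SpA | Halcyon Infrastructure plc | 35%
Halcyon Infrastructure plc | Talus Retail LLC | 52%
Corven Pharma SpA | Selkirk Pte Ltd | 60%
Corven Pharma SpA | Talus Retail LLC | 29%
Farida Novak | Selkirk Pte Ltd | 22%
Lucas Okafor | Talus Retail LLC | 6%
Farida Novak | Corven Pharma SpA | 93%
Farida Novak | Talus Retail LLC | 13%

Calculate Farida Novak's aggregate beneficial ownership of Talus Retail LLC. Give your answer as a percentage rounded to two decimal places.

56.90%

Farida reaches Talus along 3 paths.
Via Corven: 93% × 29% = 26.97%.
Via Corven → Halcyon: 93% × 35% × 52% = 16.926%.
Direct stake: 13% = 13%.
Total: 26.97% + 16.926% + 13% = 56.896%.
Rounded: 56.90%.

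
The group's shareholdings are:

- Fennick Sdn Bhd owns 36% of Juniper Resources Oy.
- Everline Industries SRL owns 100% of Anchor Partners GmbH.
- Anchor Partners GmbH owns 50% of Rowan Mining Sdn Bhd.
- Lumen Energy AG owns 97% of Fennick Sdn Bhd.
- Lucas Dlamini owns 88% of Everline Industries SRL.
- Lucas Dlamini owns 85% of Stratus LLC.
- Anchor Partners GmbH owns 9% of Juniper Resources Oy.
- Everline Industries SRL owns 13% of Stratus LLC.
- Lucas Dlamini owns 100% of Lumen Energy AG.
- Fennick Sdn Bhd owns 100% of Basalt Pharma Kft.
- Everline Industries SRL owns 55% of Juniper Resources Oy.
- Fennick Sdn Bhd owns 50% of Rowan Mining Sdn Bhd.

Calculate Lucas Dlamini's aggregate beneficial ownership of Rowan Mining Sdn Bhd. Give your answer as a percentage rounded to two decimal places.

92.50%

Lucas reaches Rowan along 2 paths.
Via Everline → Anchor: 88% × 100% × 50% = 44%.
Via Lumen → Fennick: 100% × 97% × 50% = 48.5%.
Total: 44% + 48.5% = 92.5%.
Rounded: 92.50%.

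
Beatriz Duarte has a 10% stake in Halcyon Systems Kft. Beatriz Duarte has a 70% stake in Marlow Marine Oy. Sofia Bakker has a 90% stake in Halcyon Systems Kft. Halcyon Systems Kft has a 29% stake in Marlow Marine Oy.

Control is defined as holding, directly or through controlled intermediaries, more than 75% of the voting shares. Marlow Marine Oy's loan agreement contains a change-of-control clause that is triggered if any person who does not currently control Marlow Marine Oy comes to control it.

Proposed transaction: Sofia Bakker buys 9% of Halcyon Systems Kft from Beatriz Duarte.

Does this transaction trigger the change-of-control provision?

The purchase adds only to Sofia's holdings (Beatriz's stake shrinks), so Sofia is the only person who could newly come to control Marlow.
Sofia holds 90% of Halcyon, so Sofia controls Halcyon.
In Marlow, Sofia's side holds only 29%, not > 75%.
So before the transaction, Sofia does not control Marlow.
After the purchase, Sofia's direct stake in Halcyon rises to 90% + 9% = 99%, and Beatriz's stake falls to 1%.
Sofia holds 99% of Halcyon, so Sofia controls Halcyon.
After the transaction, Sofia's side holds 29% of Marlow, not > 75%, so Sofia still does not control Marlow.
No new person acquires control, so the clause is not triggered.

No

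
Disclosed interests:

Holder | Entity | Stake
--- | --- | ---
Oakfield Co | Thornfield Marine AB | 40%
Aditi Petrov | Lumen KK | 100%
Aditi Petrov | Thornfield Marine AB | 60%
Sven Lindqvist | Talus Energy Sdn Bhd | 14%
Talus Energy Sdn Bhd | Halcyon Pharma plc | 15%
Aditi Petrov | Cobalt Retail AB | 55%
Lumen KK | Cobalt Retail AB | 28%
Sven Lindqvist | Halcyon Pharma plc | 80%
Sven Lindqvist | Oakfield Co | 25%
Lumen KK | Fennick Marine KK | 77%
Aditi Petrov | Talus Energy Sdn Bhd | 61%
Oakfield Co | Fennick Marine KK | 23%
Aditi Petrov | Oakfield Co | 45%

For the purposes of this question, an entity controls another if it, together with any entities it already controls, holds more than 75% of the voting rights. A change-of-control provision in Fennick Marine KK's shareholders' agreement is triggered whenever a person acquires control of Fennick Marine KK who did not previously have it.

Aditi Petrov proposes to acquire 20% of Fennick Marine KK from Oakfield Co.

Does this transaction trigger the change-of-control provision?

The purchase adds only to Aditi's holdings (Oakfield's stake shrinks), so Aditi is the only person who could newly come to control Fennick.
Aditi holds 100% of Lumen, so Aditi controls Lumen.
Lumen holds 77% of Fennick, so Aditi controls Fennick.
So Aditi already controls Fennick before the transaction.
After the purchase, Aditi holds 20% of Fennick directly, and Oakfield's stake falls to 3%.
Aditi controlled Fennick already, so this is not a new person acquiring control; every other person's position is unchanged or reduced.
No new person acquires control, so the clause is not triggered.

No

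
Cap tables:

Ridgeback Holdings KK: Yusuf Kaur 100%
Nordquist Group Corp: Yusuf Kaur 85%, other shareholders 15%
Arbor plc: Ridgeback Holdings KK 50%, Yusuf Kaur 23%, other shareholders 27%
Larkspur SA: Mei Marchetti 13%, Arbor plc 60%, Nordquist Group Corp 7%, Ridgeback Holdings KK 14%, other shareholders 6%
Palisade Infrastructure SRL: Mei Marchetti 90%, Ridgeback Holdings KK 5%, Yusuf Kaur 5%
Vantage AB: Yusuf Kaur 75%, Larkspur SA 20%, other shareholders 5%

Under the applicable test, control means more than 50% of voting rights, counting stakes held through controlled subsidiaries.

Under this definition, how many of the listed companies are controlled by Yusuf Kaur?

Yusuf holds 100% of Ridgeback, so Yusuf controls Ridgeback.
Yusuf holds 85% of Nordquist, so Yusuf controls Nordquist.
Ridgeback and Yusuf together hold 50% + 23% = 73% of Arbor, so Yusuf controls Arbor.
Arbor and Nordquist and Ridgeback together hold 60% + 7% + 14% = 81% of Larkspur, so Yusuf controls Larkspur.
Yusuf and Larkspur together hold 75% + 20% = 95% of Vantage, so Yusuf controls Vantage.
No other company's threshold is met.
Yusuf controls 5 companies.

5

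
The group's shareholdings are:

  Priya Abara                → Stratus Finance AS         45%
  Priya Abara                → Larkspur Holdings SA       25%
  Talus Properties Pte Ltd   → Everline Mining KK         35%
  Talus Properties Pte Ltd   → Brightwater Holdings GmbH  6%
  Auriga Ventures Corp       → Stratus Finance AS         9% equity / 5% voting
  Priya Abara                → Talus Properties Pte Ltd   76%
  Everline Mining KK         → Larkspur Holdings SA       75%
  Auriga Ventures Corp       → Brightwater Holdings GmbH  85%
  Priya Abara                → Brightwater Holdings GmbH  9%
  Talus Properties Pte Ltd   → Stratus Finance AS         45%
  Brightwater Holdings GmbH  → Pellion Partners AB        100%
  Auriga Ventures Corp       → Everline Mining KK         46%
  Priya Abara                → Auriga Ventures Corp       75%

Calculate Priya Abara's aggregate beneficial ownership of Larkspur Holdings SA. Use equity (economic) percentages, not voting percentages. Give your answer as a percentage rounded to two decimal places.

Priya reaches Larkspur along 3 paths.
Direct stake: 25% = 25%.
Via Talus → Everline: 76% × 35% × 75% = 19.95%.
Via Auriga → Everline: 75% × 46% × 75% = 25.875%.
Total: 25% + 19.95% + 25.875% = 70.825%.
Rounded: 70.83%.

70.83%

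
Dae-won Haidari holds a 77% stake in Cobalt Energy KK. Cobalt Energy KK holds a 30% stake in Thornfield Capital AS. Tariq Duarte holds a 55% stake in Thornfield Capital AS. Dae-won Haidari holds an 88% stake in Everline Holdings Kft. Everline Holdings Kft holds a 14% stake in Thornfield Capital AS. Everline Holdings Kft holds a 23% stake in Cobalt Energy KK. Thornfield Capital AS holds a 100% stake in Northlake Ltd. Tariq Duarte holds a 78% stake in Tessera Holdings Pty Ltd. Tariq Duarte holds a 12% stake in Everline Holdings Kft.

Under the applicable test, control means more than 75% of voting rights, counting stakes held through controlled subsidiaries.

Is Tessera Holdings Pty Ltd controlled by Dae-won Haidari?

No

Dae-won holds 88% of Everline, so Dae-won controls Everline.
Dae-won and Everline together hold 77% + 23% = 100% of Cobalt, so Dae-won controls Cobalt.
Neither Dae-won nor any entity Dae-won controls holds any voting interest in Tessera.
So Dae-won does not control Tessera.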